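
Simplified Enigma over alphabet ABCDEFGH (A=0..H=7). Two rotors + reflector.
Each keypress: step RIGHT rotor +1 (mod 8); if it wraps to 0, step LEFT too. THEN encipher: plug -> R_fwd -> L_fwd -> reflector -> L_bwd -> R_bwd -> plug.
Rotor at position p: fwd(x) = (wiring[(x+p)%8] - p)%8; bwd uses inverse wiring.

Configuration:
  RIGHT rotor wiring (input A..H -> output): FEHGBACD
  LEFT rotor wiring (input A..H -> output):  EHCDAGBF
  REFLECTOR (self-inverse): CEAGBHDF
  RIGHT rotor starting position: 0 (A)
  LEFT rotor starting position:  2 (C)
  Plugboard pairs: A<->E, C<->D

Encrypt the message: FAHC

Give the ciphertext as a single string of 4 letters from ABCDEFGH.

Char 1 ('F'): step: R->1, L=2; F->plug->F->R->B->L->B->refl->E->L'->D->R'->A->plug->E
Char 2 ('A'): step: R->2, L=2; A->plug->E->R->A->L->A->refl->C->L'->G->R'->D->plug->C
Char 3 ('H'): step: R->3, L=2; H->plug->H->R->E->L->H->refl->F->L'->H->R'->D->plug->C
Char 4 ('C'): step: R->4, L=2; C->plug->D->R->H->L->F->refl->H->L'->E->R'->B->plug->B

Answer: ECCB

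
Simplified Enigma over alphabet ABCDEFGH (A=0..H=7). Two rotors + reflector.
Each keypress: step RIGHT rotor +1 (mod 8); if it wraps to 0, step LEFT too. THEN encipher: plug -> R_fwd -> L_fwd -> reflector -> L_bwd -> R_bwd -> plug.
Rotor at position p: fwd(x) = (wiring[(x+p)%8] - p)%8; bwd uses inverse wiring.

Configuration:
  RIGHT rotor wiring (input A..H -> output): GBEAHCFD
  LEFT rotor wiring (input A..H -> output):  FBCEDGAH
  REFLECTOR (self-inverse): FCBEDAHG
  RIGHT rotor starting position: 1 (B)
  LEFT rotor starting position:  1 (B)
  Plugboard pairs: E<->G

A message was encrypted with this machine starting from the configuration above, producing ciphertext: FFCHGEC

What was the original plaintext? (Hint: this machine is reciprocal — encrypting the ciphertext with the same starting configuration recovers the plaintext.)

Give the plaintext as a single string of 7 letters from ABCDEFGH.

Char 1 ('F'): step: R->2, L=1; F->plug->F->R->B->L->B->refl->C->L'->D->R'->E->plug->G
Char 2 ('F'): step: R->3, L=1; F->plug->F->R->D->L->C->refl->B->L'->B->R'->H->plug->H
Char 3 ('C'): step: R->4, L=1; C->plug->C->R->B->L->B->refl->C->L'->D->R'->A->plug->A
Char 4 ('H'): step: R->5, L=1; H->plug->H->R->C->L->D->refl->E->L'->H->R'->F->plug->F
Char 5 ('G'): step: R->6, L=1; G->plug->E->R->G->L->G->refl->H->L'->F->R'->B->plug->B
Char 6 ('E'): step: R->7, L=1; E->plug->G->R->D->L->C->refl->B->L'->B->R'->E->plug->G
Char 7 ('C'): step: R->0, L->2 (L advanced); C->plug->C->R->E->L->G->refl->H->L'->H->R'->E->plug->G

Answer: GHAFBGG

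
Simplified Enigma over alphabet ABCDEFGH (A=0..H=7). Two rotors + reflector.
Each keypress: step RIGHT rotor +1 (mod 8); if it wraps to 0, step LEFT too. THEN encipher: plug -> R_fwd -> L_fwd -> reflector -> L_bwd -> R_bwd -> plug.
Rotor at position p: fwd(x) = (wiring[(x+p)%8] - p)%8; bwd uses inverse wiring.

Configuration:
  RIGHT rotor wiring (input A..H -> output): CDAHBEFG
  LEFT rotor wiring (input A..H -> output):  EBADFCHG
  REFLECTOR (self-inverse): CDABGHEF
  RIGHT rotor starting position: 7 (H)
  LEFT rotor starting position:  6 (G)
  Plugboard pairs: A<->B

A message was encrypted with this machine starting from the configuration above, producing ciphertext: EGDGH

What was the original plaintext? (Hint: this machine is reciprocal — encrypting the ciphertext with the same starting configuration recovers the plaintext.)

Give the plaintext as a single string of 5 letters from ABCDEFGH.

Char 1 ('E'): step: R->0, L->7 (L advanced); E->plug->E->R->B->L->F->refl->H->L'->A->R'->C->plug->C
Char 2 ('G'): step: R->1, L=7; G->plug->G->R->F->L->G->refl->E->L'->E->R'->F->plug->F
Char 3 ('D'): step: R->2, L=7; D->plug->D->R->C->L->C->refl->A->L'->H->R'->C->plug->C
Char 4 ('G'): step: R->3, L=7; G->plug->G->R->A->L->H->refl->F->L'->B->R'->C->plug->C
Char 5 ('H'): step: R->4, L=7; H->plug->H->R->D->L->B->refl->D->L'->G->R'->E->plug->E

Answer: CFCCE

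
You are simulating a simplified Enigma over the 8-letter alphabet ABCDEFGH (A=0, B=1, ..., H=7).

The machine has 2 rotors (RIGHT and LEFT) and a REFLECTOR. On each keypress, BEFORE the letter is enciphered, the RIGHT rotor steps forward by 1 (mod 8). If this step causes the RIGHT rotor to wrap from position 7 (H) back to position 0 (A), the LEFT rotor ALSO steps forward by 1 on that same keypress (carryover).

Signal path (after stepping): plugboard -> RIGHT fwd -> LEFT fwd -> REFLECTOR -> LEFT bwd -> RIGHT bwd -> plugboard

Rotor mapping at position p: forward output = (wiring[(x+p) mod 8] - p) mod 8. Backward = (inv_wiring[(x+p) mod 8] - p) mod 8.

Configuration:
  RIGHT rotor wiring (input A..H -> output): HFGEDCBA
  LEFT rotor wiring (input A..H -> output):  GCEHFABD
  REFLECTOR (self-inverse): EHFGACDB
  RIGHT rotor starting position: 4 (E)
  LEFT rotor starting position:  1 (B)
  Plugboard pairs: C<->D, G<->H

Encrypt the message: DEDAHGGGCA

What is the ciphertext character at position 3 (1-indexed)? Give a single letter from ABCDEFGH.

Char 1 ('D'): step: R->5, L=1; D->plug->C->R->D->L->E->refl->A->L'->F->R'->A->plug->A
Char 2 ('E'): step: R->6, L=1; E->plug->E->R->A->L->B->refl->H->L'->E->R'->H->plug->G
Char 3 ('D'): step: R->7, L=1; D->plug->C->R->G->L->C->refl->F->L'->H->R'->D->plug->C

C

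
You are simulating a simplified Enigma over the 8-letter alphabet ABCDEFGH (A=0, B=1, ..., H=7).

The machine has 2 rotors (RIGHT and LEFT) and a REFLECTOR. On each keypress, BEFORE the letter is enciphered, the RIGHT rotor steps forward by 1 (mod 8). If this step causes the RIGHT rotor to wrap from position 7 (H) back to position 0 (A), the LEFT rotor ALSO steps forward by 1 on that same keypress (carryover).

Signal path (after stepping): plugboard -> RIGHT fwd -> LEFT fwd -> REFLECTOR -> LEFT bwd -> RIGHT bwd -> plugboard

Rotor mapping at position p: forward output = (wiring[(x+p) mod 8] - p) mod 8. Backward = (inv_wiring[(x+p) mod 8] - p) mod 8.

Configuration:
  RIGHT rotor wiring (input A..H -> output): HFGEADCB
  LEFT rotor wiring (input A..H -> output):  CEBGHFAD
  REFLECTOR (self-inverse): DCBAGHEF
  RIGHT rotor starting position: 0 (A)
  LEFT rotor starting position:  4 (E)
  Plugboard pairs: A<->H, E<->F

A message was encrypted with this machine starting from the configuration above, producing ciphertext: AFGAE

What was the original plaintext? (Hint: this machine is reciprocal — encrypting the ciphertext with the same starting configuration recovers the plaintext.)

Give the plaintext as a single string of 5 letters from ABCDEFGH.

Answer: CGEDG

Derivation:
Char 1 ('A'): step: R->1, L=4; A->plug->H->R->G->L->F->refl->H->L'->D->R'->C->plug->C
Char 2 ('F'): step: R->2, L=4; F->plug->E->R->A->L->D->refl->A->L'->F->R'->G->plug->G
Char 3 ('G'): step: R->3, L=4; G->plug->G->R->C->L->E->refl->G->L'->E->R'->F->plug->E
Char 4 ('A'): step: R->4, L=4; A->plug->H->R->A->L->D->refl->A->L'->F->R'->D->plug->D
Char 5 ('E'): step: R->5, L=4; E->plug->F->R->B->L->B->refl->C->L'->H->R'->G->plug->G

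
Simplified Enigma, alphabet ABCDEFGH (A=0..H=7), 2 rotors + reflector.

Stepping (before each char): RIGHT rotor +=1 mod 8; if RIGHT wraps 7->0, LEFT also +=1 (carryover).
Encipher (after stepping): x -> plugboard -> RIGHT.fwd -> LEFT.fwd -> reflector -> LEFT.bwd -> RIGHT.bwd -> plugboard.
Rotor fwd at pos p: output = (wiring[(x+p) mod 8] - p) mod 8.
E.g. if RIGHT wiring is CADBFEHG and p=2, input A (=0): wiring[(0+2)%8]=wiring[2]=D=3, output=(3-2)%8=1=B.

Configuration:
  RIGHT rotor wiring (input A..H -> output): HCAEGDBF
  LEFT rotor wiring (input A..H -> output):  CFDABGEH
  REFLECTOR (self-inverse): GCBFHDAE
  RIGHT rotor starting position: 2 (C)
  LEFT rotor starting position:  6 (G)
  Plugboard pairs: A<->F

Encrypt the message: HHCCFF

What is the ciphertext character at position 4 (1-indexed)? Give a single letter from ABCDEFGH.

Char 1 ('H'): step: R->3, L=6; H->plug->H->R->F->L->C->refl->B->L'->B->R'->A->plug->F
Char 2 ('H'): step: R->4, L=6; H->plug->H->R->A->L->G->refl->A->L'->H->R'->B->plug->B
Char 3 ('C'): step: R->5, L=6; C->plug->C->R->A->L->G->refl->A->L'->H->R'->G->plug->G
Char 4 ('C'): step: R->6, L=6; C->plug->C->R->B->L->B->refl->C->L'->F->R'->H->plug->H

H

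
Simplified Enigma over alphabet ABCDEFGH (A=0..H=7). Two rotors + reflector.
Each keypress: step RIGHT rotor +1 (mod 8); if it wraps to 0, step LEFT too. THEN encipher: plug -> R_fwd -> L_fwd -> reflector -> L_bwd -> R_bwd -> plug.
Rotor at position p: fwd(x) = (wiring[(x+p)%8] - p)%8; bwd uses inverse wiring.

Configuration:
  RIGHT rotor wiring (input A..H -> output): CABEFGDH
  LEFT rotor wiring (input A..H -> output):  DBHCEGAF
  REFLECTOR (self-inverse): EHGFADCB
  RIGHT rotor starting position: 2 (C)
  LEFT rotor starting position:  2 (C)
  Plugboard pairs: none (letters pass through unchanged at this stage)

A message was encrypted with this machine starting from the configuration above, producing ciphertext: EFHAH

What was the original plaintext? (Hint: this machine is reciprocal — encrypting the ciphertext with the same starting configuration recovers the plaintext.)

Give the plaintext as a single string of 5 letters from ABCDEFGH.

Answer: BBDHD

Derivation:
Char 1 ('E'): step: R->3, L=2; E->plug->E->R->E->L->G->refl->C->L'->C->R'->B->plug->B
Char 2 ('F'): step: R->4, L=2; F->plug->F->R->E->L->G->refl->C->L'->C->R'->B->plug->B
Char 3 ('H'): step: R->5, L=2; H->plug->H->R->A->L->F->refl->D->L'->F->R'->D->plug->D
Char 4 ('A'): step: R->6, L=2; A->plug->A->R->F->L->D->refl->F->L'->A->R'->H->plug->H
Char 5 ('H'): step: R->7, L=2; H->plug->H->R->E->L->G->refl->C->L'->C->R'->D->plug->D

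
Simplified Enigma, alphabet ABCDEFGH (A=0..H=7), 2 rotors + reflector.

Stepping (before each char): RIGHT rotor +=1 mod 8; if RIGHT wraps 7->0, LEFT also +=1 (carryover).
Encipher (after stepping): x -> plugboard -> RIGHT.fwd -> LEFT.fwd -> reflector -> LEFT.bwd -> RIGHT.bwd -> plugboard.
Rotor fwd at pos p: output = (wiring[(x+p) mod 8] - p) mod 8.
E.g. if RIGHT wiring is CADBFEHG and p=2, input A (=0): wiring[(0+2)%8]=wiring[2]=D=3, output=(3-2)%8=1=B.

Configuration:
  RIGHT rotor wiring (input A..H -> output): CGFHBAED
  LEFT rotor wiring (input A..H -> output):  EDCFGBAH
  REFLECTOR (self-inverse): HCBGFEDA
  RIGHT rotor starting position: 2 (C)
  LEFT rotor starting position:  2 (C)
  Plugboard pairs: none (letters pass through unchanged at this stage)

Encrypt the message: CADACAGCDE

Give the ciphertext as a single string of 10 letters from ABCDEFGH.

Answer: HFGEDEHDHD

Derivation:
Char 1 ('C'): step: R->3, L=2; C->plug->C->R->F->L->F->refl->E->L'->C->R'->H->plug->H
Char 2 ('A'): step: R->4, L=2; A->plug->A->R->F->L->F->refl->E->L'->C->R'->F->plug->F
Char 3 ('D'): step: R->5, L=2; D->plug->D->R->F->L->F->refl->E->L'->C->R'->G->plug->G
Char 4 ('A'): step: R->6, L=2; A->plug->A->R->G->L->C->refl->B->L'->H->R'->E->plug->E
Char 5 ('C'): step: R->7, L=2; C->plug->C->R->H->L->B->refl->C->L'->G->R'->D->plug->D
Char 6 ('A'): step: R->0, L->3 (L advanced); A->plug->A->R->C->L->G->refl->D->L'->B->R'->E->plug->E
Char 7 ('G'): step: R->1, L=3; G->plug->G->R->C->L->G->refl->D->L'->B->R'->H->plug->H
Char 8 ('C'): step: R->2, L=3; C->plug->C->R->H->L->H->refl->A->L'->G->R'->D->plug->D
Char 9 ('D'): step: R->3, L=3; D->plug->D->R->B->L->D->refl->G->L'->C->R'->H->plug->H
Char 10 ('E'): step: R->4, L=3; E->plug->E->R->G->L->A->refl->H->L'->H->R'->D->plug->D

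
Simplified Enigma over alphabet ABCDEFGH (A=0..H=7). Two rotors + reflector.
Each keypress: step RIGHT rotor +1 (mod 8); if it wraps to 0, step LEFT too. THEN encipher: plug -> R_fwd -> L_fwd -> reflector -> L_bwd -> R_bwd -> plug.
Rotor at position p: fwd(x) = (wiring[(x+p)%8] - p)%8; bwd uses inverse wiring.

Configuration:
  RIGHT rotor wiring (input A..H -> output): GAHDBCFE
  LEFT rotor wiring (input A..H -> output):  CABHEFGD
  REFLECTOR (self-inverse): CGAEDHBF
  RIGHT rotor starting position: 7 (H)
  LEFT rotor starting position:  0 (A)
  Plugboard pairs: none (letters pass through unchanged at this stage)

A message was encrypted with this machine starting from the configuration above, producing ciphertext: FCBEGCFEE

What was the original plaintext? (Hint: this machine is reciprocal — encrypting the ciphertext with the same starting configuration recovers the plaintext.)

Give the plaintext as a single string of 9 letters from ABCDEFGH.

Char 1 ('F'): step: R->0, L->1 (L advanced); F->plug->F->R->C->L->G->refl->B->L'->H->R'->C->plug->C
Char 2 ('C'): step: R->1, L=1; C->plug->C->R->C->L->G->refl->B->L'->H->R'->A->plug->A
Char 3 ('B'): step: R->2, L=1; B->plug->B->R->B->L->A->refl->C->L'->G->R'->H->plug->H
Char 4 ('E'): step: R->3, L=1; E->plug->E->R->B->L->A->refl->C->L'->G->R'->B->plug->B
Char 5 ('G'): step: R->4, L=1; G->plug->G->R->D->L->D->refl->E->L'->E->R'->F->plug->F
Char 6 ('C'): step: R->5, L=1; C->plug->C->R->H->L->B->refl->G->L'->C->R'->F->plug->F
Char 7 ('F'): step: R->6, L=1; F->plug->F->R->F->L->F->refl->H->L'->A->R'->C->plug->C
Char 8 ('E'): step: R->7, L=1; E->plug->E->R->E->L->E->refl->D->L'->D->R'->G->plug->G
Char 9 ('E'): step: R->0, L->2 (L advanced); E->plug->E->R->B->L->F->refl->H->L'->A->R'->B->plug->B

Answer: CAHBFFCGB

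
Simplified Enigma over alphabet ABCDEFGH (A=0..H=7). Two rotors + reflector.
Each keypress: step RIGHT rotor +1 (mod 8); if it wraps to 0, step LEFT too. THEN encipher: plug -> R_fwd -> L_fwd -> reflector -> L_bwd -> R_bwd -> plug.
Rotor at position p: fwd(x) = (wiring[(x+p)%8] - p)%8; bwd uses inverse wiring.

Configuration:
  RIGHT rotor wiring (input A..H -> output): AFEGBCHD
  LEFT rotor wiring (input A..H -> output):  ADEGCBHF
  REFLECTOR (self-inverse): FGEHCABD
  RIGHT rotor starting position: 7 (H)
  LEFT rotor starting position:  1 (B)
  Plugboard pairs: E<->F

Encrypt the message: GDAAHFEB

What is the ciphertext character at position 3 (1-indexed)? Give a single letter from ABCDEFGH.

Char 1 ('G'): step: R->0, L->2 (L advanced); G->plug->G->R->H->L->B->refl->G->L'->G->R'->D->plug->D
Char 2 ('D'): step: R->1, L=2; D->plug->D->R->A->L->C->refl->E->L'->B->R'->E->plug->F
Char 3 ('A'): step: R->2, L=2; A->plug->A->R->C->L->A->refl->F->L'->E->R'->B->plug->B

B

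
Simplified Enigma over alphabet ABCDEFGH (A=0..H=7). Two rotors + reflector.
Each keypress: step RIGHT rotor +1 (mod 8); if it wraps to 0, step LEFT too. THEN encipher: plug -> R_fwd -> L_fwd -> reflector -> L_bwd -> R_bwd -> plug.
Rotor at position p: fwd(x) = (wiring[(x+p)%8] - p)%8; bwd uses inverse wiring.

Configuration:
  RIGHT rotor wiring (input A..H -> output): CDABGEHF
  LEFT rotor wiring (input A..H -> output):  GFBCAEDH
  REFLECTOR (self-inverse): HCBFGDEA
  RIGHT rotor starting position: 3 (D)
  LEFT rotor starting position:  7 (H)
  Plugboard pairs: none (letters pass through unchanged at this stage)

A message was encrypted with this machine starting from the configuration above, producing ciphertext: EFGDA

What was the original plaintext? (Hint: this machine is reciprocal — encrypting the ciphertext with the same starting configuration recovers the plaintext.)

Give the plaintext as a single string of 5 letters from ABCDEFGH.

Answer: GDAHB

Derivation:
Char 1 ('E'): step: R->4, L=7; E->plug->E->R->G->L->F->refl->D->L'->E->R'->G->plug->G
Char 2 ('F'): step: R->5, L=7; F->plug->F->R->D->L->C->refl->B->L'->F->R'->D->plug->D
Char 3 ('G'): step: R->6, L=7; G->plug->G->R->A->L->A->refl->H->L'->B->R'->A->plug->A
Char 4 ('D'): step: R->7, L=7; D->plug->D->R->B->L->H->refl->A->L'->A->R'->H->plug->H
Char 5 ('A'): step: R->0, L->0 (L advanced); A->plug->A->R->C->L->B->refl->C->L'->D->R'->B->plug->B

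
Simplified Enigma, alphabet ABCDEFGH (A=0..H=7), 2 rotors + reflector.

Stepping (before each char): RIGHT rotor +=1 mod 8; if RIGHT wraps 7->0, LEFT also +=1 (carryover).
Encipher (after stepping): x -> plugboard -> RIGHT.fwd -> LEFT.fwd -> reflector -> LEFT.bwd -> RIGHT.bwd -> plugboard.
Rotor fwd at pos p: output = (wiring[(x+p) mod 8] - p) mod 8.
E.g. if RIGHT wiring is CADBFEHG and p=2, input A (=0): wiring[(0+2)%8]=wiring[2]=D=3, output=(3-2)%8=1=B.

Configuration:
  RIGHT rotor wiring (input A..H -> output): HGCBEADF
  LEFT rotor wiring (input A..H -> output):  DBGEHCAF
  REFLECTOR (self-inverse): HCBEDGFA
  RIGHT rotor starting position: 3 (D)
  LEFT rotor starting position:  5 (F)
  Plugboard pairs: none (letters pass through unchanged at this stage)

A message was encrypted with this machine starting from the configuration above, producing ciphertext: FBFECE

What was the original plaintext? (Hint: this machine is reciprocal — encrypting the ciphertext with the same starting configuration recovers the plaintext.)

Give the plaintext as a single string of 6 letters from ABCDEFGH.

Char 1 ('F'): step: R->4, L=5; F->plug->F->R->C->L->A->refl->H->L'->G->R'->G->plug->G
Char 2 ('B'): step: R->5, L=5; B->plug->B->R->G->L->H->refl->A->L'->C->R'->D->plug->D
Char 3 ('F'): step: R->6, L=5; F->plug->F->R->D->L->G->refl->F->L'->A->R'->D->plug->D
Char 4 ('E'): step: R->7, L=5; E->plug->E->R->C->L->A->refl->H->L'->G->R'->A->plug->A
Char 5 ('C'): step: R->0, L->6 (L advanced); C->plug->C->R->C->L->F->refl->G->L'->F->R'->H->plug->H
Char 6 ('E'): step: R->1, L=6; E->plug->E->R->H->L->E->refl->D->L'->D->R'->D->plug->D

Answer: GDDAHD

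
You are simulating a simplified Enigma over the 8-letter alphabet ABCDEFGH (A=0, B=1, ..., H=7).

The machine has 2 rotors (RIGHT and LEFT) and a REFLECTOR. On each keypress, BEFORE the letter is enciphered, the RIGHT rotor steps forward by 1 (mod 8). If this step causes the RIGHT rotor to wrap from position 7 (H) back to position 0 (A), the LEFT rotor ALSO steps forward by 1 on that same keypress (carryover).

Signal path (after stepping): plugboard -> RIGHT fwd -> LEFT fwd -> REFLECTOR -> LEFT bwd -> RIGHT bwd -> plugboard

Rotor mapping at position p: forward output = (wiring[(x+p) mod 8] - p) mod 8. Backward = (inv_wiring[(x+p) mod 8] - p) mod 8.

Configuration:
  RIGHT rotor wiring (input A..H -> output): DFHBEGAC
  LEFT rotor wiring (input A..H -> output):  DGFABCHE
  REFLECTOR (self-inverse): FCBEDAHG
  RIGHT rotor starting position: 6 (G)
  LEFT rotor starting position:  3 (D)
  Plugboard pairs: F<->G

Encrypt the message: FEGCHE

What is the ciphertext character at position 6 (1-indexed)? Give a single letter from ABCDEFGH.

Char 1 ('F'): step: R->7, L=3; F->plug->G->R->H->L->C->refl->B->L'->E->R'->B->plug->B
Char 2 ('E'): step: R->0, L->4 (L advanced); E->plug->E->R->E->L->H->refl->G->L'->B->R'->D->plug->D
Char 3 ('G'): step: R->1, L=4; G->plug->F->R->H->L->E->refl->D->L'->C->R'->H->plug->H
Char 4 ('C'): step: R->2, L=4; C->plug->C->R->C->L->D->refl->E->L'->H->R'->B->plug->B
Char 5 ('H'): step: R->3, L=4; H->plug->H->R->E->L->H->refl->G->L'->B->R'->B->plug->B
Char 6 ('E'): step: R->4, L=4; E->plug->E->R->H->L->E->refl->D->L'->C->R'->B->plug->B

B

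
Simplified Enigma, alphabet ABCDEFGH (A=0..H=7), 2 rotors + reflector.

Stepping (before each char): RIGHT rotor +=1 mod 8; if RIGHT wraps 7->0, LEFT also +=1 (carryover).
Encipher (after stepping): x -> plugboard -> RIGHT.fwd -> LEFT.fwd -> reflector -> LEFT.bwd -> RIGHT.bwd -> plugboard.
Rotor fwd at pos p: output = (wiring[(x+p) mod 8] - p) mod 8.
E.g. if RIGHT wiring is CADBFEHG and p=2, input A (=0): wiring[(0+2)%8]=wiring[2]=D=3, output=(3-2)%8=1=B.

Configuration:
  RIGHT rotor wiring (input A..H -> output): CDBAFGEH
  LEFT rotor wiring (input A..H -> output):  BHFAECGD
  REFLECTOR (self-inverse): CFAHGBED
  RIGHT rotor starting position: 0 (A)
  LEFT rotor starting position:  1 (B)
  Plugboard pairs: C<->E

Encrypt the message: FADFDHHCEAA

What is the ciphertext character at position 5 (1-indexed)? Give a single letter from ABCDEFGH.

Char 1 ('F'): step: R->1, L=1; F->plug->F->R->D->L->D->refl->H->L'->C->R'->A->plug->A
Char 2 ('A'): step: R->2, L=1; A->plug->A->R->H->L->A->refl->C->L'->G->R'->B->plug->B
Char 3 ('D'): step: R->3, L=1; D->plug->D->R->B->L->E->refl->G->L'->A->R'->G->plug->G
Char 4 ('F'): step: R->4, L=1; F->plug->F->R->H->L->A->refl->C->L'->G->R'->E->plug->C
Char 5 ('D'): step: R->5, L=1; D->plug->D->R->F->L->F->refl->B->L'->E->R'->F->plug->F

F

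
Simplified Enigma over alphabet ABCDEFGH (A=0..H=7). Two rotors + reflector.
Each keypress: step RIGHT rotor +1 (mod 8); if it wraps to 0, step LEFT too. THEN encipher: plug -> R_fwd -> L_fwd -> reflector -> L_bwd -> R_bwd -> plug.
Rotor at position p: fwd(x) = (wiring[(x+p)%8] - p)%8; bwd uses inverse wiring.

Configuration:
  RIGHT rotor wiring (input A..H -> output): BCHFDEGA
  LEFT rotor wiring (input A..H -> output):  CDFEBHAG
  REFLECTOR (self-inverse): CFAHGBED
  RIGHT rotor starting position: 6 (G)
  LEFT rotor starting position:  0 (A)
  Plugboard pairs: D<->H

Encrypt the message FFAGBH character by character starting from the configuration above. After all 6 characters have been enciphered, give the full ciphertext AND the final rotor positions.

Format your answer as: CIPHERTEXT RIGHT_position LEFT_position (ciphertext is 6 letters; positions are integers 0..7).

Answer: BACFHD 4 1

Derivation:
Char 1 ('F'): step: R->7, L=0; F->plug->F->R->E->L->B->refl->F->L'->C->R'->B->plug->B
Char 2 ('F'): step: R->0, L->1 (L advanced); F->plug->F->R->E->L->G->refl->E->L'->B->R'->A->plug->A
Char 3 ('A'): step: R->1, L=1; A->plug->A->R->B->L->E->refl->G->L'->E->R'->C->plug->C
Char 4 ('G'): step: R->2, L=1; G->plug->G->R->H->L->B->refl->F->L'->G->R'->F->plug->F
Char 5 ('B'): step: R->3, L=1; B->plug->B->R->A->L->C->refl->A->L'->D->R'->D->plug->H
Char 6 ('H'): step: R->4, L=1; H->plug->D->R->E->L->G->refl->E->L'->B->R'->H->plug->D
Final: ciphertext=BACFHD, RIGHT=4, LEFT=1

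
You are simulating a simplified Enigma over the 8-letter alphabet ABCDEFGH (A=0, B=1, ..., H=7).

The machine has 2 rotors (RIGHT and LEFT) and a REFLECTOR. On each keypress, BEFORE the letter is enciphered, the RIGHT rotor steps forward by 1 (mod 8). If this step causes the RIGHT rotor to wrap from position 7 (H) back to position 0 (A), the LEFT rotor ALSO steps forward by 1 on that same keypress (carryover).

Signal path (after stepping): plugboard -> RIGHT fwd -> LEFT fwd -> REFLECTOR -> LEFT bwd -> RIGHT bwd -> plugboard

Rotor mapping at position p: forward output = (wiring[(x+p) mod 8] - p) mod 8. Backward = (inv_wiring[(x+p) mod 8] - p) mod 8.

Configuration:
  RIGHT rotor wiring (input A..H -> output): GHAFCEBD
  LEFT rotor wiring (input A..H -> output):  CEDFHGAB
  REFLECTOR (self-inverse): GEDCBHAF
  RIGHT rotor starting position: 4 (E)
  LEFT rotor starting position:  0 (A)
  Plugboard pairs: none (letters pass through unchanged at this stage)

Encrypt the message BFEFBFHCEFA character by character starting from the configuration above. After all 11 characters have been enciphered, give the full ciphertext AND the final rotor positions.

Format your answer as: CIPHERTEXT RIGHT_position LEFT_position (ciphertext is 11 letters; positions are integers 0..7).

Answer: FDGDGCGGAEG 7 1

Derivation:
Char 1 ('B'): step: R->5, L=0; B->plug->B->R->E->L->H->refl->F->L'->D->R'->F->plug->F
Char 2 ('F'): step: R->6, L=0; F->plug->F->R->H->L->B->refl->E->L'->B->R'->D->plug->D
Char 3 ('E'): step: R->7, L=0; E->plug->E->R->G->L->A->refl->G->L'->F->R'->G->plug->G
Char 4 ('F'): step: R->0, L->1 (L advanced); F->plug->F->R->E->L->F->refl->H->L'->F->R'->D->plug->D
Char 5 ('B'): step: R->1, L=1; B->plug->B->R->H->L->B->refl->E->L'->C->R'->G->plug->G
Char 6 ('F'): step: R->2, L=1; F->plug->F->R->B->L->C->refl->D->L'->A->R'->C->plug->C
Char 7 ('H'): step: R->3, L=1; H->plug->H->R->F->L->H->refl->F->L'->E->R'->G->plug->G
Char 8 ('C'): step: R->4, L=1; C->plug->C->R->F->L->H->refl->F->L'->E->R'->G->plug->G
Char 9 ('E'): step: R->5, L=1; E->plug->E->R->C->L->E->refl->B->L'->H->R'->A->plug->A
Char 10 ('F'): step: R->6, L=1; F->plug->F->R->H->L->B->refl->E->L'->C->R'->E->plug->E
Char 11 ('A'): step: R->7, L=1; A->plug->A->R->E->L->F->refl->H->L'->F->R'->G->plug->G
Final: ciphertext=FDGDGCGGAEG, RIGHT=7, LEFT=1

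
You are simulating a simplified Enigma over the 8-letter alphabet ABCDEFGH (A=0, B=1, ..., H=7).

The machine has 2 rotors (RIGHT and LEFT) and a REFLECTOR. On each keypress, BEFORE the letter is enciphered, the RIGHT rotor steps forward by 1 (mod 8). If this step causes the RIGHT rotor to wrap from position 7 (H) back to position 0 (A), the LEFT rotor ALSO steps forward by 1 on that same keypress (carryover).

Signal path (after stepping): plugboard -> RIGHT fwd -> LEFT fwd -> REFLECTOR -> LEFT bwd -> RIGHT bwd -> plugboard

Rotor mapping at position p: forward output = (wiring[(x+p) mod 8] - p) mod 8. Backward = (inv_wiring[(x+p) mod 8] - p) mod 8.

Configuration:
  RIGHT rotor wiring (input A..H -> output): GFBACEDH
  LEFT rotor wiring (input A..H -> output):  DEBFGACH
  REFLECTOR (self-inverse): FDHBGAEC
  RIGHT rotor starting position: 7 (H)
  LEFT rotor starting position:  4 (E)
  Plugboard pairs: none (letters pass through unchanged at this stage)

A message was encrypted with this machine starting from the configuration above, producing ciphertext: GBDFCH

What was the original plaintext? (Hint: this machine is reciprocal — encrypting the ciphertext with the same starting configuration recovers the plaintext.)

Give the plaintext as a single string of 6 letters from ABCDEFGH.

Answer: BCGABG

Derivation:
Char 1 ('G'): step: R->0, L->5 (L advanced); G->plug->G->R->D->L->G->refl->E->L'->F->R'->B->plug->B
Char 2 ('B'): step: R->1, L=5; B->plug->B->R->A->L->D->refl->B->L'->H->R'->C->plug->C
Char 3 ('D'): step: R->2, L=5; D->plug->D->R->C->L->C->refl->H->L'->E->R'->G->plug->G
Char 4 ('F'): step: R->3, L=5; F->plug->F->R->D->L->G->refl->E->L'->F->R'->A->plug->A
Char 5 ('C'): step: R->4, L=5; C->plug->C->R->H->L->B->refl->D->L'->A->R'->B->plug->B
Char 6 ('H'): step: R->5, L=5; H->plug->H->R->F->L->E->refl->G->L'->D->R'->G->plug->G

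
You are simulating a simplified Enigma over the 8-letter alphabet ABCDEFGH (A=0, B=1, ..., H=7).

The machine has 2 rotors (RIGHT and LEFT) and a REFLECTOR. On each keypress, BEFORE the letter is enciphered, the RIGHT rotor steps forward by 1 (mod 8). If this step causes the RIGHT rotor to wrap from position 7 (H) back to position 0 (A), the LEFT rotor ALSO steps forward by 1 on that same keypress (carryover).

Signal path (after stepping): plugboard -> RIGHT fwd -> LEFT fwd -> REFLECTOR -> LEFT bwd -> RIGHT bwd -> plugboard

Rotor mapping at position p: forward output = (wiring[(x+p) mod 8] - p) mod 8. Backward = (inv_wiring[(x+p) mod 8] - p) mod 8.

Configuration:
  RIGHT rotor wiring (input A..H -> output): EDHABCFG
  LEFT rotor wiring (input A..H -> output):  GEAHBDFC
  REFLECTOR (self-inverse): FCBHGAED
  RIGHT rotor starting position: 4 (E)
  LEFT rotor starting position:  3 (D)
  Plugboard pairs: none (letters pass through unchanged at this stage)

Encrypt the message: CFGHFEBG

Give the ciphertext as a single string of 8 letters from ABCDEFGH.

Char 1 ('C'): step: R->5, L=3; C->plug->C->R->B->L->G->refl->E->L'->A->R'->B->plug->B
Char 2 ('F'): step: R->6, L=3; F->plug->F->R->C->L->A->refl->F->L'->H->R'->A->plug->A
Char 3 ('G'): step: R->7, L=3; G->plug->G->R->D->L->C->refl->B->L'->G->R'->H->plug->H
Char 4 ('H'): step: R->0, L->4 (L advanced); H->plug->H->R->G->L->E->refl->G->L'->D->R'->B->plug->B
Char 5 ('F'): step: R->1, L=4; F->plug->F->R->E->L->C->refl->B->L'->C->R'->A->plug->A
Char 6 ('E'): step: R->2, L=4; E->plug->E->R->D->L->G->refl->E->L'->G->R'->B->plug->B
Char 7 ('B'): step: R->3, L=4; B->plug->B->R->G->L->E->refl->G->L'->D->R'->E->plug->E
Char 8 ('G'): step: R->4, L=4; G->plug->G->R->D->L->G->refl->E->L'->G->R'->B->plug->B

Answer: BAHBABEB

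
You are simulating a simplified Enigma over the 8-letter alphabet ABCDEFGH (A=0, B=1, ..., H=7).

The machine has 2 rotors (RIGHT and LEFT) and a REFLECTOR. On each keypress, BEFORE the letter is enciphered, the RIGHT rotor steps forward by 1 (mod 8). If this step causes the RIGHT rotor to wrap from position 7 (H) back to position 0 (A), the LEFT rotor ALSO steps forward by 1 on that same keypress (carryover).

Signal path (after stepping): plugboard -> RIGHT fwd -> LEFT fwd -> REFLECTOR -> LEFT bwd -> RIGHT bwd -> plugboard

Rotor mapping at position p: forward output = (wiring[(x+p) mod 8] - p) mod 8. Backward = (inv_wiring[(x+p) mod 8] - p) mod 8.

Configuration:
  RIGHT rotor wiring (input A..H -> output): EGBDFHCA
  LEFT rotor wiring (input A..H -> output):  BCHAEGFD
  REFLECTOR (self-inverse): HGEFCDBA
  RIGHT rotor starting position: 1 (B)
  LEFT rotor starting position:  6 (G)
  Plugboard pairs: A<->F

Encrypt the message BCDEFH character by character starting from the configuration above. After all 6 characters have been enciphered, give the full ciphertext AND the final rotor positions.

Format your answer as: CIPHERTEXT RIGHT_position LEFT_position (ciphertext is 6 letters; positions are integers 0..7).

Answer: GHCFCB 7 6

Derivation:
Char 1 ('B'): step: R->2, L=6; B->plug->B->R->B->L->F->refl->D->L'->C->R'->G->plug->G
Char 2 ('C'): step: R->3, L=6; C->plug->C->R->E->L->B->refl->G->L'->G->R'->H->plug->H
Char 3 ('D'): step: R->4, L=6; D->plug->D->R->E->L->B->refl->G->L'->G->R'->C->plug->C
Char 4 ('E'): step: R->5, L=6; E->plug->E->R->B->L->F->refl->D->L'->C->R'->A->plug->F
Char 5 ('F'): step: R->6, L=6; F->plug->A->R->E->L->B->refl->G->L'->G->R'->C->plug->C
Char 6 ('H'): step: R->7, L=6; H->plug->H->R->D->L->E->refl->C->L'->F->R'->B->plug->B
Final: ciphertext=GHCFCB, RIGHT=7, LEFT=6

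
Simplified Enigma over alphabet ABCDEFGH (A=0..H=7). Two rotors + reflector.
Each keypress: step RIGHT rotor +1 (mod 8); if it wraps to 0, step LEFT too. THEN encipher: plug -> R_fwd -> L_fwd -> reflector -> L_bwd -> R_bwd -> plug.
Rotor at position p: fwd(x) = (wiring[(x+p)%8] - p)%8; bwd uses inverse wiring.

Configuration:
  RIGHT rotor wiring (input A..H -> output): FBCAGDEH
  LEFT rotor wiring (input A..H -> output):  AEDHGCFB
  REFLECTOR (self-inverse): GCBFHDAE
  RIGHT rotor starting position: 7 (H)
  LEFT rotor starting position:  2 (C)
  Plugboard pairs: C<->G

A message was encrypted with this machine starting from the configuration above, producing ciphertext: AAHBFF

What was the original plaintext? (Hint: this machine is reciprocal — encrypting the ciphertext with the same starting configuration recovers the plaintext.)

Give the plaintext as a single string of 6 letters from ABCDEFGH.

Char 1 ('A'): step: R->0, L->3 (L advanced); A->plug->A->R->F->L->F->refl->D->L'->B->R'->B->plug->B
Char 2 ('A'): step: R->1, L=3; A->plug->A->R->A->L->E->refl->H->L'->C->R'->E->plug->E
Char 3 ('H'): step: R->2, L=3; H->plug->H->R->H->L->A->refl->G->L'->E->R'->C->plug->G
Char 4 ('B'): step: R->3, L=3; B->plug->B->R->D->L->C->refl->B->L'->G->R'->G->plug->C
Char 5 ('F'): step: R->4, L=3; F->plug->F->R->F->L->F->refl->D->L'->B->R'->E->plug->E
Char 6 ('F'): step: R->5, L=3; F->plug->F->R->F->L->F->refl->D->L'->B->R'->H->plug->H

Answer: BEGCEH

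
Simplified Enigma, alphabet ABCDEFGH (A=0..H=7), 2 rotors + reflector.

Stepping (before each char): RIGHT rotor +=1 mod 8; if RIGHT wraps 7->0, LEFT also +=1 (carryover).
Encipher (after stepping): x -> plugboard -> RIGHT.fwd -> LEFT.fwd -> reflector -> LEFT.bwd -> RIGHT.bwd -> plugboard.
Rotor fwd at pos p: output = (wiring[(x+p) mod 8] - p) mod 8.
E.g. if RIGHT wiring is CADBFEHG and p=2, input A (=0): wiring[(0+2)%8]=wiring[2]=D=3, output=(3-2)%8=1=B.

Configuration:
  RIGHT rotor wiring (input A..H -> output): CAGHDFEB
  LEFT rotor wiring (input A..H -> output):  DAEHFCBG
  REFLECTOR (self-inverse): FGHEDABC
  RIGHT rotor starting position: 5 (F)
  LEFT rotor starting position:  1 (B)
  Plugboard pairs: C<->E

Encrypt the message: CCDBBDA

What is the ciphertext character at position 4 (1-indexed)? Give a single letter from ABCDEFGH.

Char 1 ('C'): step: R->6, L=1; C->plug->E->R->A->L->H->refl->C->L'->H->R'->H->plug->H
Char 2 ('C'): step: R->7, L=1; C->plug->E->R->A->L->H->refl->C->L'->H->R'->D->plug->D
Char 3 ('D'): step: R->0, L->2 (L advanced); D->plug->D->R->H->L->G->refl->B->L'->G->R'->C->plug->E
Char 4 ('B'): step: R->1, L=2; B->plug->B->R->F->L->E->refl->D->L'->C->R'->D->plug->D

D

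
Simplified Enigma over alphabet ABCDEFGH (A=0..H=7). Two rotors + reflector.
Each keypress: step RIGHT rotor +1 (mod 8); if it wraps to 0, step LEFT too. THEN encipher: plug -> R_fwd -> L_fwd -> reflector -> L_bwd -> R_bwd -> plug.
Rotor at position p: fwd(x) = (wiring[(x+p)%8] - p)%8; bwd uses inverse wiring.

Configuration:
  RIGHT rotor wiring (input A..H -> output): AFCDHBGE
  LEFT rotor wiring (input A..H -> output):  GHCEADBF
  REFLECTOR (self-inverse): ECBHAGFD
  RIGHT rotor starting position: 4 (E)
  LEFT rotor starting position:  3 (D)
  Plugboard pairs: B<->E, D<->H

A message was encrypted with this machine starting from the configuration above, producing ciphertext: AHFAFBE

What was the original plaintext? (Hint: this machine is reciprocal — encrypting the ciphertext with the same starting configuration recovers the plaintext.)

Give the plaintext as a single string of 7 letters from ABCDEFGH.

Char 1 ('A'): step: R->5, L=3; A->plug->A->R->E->L->C->refl->B->L'->A->R'->E->plug->B
Char 2 ('H'): step: R->6, L=3; H->plug->D->R->H->L->H->refl->D->L'->F->R'->F->plug->F
Char 3 ('F'): step: R->7, L=3; F->plug->F->R->A->L->B->refl->C->L'->E->R'->E->plug->B
Char 4 ('A'): step: R->0, L->4 (L advanced); A->plug->A->R->A->L->E->refl->A->L'->H->R'->E->plug->B
Char 5 ('F'): step: R->1, L=4; F->plug->F->R->F->L->D->refl->H->L'->B->R'->B->plug->E
Char 6 ('B'): step: R->2, L=4; B->plug->E->R->E->L->C->refl->B->L'->D->R'->H->plug->D
Char 7 ('E'): step: R->3, L=4; E->plug->B->R->E->L->C->refl->B->L'->D->R'->D->plug->H

Answer: BFBBEDH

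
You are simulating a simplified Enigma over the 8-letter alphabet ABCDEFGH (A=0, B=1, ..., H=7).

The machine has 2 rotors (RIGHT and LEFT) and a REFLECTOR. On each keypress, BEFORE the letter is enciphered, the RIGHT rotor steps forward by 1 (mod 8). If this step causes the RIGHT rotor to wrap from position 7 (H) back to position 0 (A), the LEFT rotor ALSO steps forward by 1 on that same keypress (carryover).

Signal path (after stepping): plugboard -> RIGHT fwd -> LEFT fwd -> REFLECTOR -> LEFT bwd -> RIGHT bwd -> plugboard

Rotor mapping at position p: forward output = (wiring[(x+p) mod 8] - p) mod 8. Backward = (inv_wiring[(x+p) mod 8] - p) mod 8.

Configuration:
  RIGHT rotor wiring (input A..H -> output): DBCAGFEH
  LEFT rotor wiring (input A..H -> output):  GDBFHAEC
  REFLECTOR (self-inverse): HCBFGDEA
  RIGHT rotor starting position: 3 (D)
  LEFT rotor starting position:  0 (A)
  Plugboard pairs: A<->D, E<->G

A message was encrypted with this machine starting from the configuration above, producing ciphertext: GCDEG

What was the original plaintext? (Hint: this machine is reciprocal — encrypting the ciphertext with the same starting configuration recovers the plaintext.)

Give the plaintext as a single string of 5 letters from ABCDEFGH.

Char 1 ('G'): step: R->4, L=0; G->plug->E->R->H->L->C->refl->B->L'->C->R'->A->plug->D
Char 2 ('C'): step: R->5, L=0; C->plug->C->R->C->L->B->refl->C->L'->H->R'->B->plug->B
Char 3 ('D'): step: R->6, L=0; D->plug->A->R->G->L->E->refl->G->L'->A->R'->G->plug->E
Char 4 ('E'): step: R->7, L=0; E->plug->G->R->G->L->E->refl->G->L'->A->R'->A->plug->D
Char 5 ('G'): step: R->0, L->1 (L advanced); G->plug->E->R->G->L->B->refl->C->L'->A->R'->D->plug->A

Answer: DBEDA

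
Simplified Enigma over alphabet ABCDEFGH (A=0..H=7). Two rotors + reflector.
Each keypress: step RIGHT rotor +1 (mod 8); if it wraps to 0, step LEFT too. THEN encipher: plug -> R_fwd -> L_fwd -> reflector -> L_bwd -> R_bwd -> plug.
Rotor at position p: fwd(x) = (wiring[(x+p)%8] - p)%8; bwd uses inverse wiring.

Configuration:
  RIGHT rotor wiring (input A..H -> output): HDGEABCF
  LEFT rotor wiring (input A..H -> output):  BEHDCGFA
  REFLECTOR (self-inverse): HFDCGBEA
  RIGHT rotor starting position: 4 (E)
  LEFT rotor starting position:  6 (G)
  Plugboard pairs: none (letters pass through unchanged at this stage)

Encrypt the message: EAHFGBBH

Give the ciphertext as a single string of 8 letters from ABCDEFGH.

Answer: HDAHDEAG

Derivation:
Char 1 ('E'): step: R->5, L=6; E->plug->E->R->G->L->E->refl->G->L'->D->R'->H->plug->H
Char 2 ('A'): step: R->6, L=6; A->plug->A->R->E->L->B->refl->F->L'->F->R'->D->plug->D
Char 3 ('H'): step: R->7, L=6; H->plug->H->R->D->L->G->refl->E->L'->G->R'->A->plug->A
Char 4 ('F'): step: R->0, L->7 (L advanced); F->plug->F->R->B->L->C->refl->D->L'->F->R'->H->plug->H
Char 5 ('G'): step: R->1, L=7; G->plug->G->R->E->L->E->refl->G->L'->H->R'->D->plug->D
Char 6 ('B'): step: R->2, L=7; B->plug->B->R->C->L->F->refl->B->L'->A->R'->E->plug->E
Char 7 ('B'): step: R->3, L=7; B->plug->B->R->F->L->D->refl->C->L'->B->R'->A->plug->A
Char 8 ('H'): step: R->4, L=7; H->plug->H->R->A->L->B->refl->F->L'->C->R'->G->plug->G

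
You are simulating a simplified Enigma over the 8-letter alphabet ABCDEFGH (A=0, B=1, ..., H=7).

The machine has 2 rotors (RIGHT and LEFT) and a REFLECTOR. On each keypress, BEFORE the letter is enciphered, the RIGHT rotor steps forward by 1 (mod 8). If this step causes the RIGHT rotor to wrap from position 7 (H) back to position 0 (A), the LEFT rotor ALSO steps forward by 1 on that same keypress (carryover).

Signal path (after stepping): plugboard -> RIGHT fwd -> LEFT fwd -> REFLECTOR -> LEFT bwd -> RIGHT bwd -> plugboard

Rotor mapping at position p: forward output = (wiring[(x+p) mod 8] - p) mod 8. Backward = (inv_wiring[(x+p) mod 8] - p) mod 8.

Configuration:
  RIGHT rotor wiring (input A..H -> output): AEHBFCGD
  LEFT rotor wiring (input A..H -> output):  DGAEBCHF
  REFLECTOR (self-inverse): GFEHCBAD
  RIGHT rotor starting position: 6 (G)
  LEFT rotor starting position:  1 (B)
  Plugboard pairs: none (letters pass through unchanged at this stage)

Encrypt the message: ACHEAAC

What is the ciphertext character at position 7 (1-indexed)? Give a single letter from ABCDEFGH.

Char 1 ('A'): step: R->7, L=1; A->plug->A->R->E->L->B->refl->F->L'->A->R'->D->plug->D
Char 2 ('C'): step: R->0, L->2 (L advanced); C->plug->C->R->H->L->E->refl->C->L'->B->R'->D->plug->D
Char 3 ('H'): step: R->1, L=2; H->plug->H->R->H->L->E->refl->C->L'->B->R'->E->plug->E
Char 4 ('E'): step: R->2, L=2; E->plug->E->R->E->L->F->refl->B->L'->G->R'->G->plug->G
Char 5 ('A'): step: R->3, L=2; A->plug->A->R->G->L->B->refl->F->L'->E->R'->H->plug->H
Char 6 ('A'): step: R->4, L=2; A->plug->A->R->B->L->C->refl->E->L'->H->R'->D->plug->D
Char 7 ('C'): step: R->5, L=2; C->plug->C->R->G->L->B->refl->F->L'->E->R'->G->plug->G

G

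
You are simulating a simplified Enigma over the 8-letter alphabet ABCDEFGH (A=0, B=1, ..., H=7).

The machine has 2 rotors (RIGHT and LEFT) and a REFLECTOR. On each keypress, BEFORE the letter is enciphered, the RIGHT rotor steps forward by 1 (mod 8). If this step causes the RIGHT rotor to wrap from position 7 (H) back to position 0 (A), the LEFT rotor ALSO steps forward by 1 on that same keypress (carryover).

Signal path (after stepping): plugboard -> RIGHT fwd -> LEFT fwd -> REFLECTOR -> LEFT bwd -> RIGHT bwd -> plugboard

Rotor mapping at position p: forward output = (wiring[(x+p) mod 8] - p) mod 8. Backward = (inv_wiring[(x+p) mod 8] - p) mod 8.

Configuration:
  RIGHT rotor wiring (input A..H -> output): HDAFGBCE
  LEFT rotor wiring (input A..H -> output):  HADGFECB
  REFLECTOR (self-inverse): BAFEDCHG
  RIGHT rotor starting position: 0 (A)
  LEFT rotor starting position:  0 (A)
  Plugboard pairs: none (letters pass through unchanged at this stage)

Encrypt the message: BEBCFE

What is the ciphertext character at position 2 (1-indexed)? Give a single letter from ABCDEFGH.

Char 1 ('B'): step: R->1, L=0; B->plug->B->R->H->L->B->refl->A->L'->B->R'->F->plug->F
Char 2 ('E'): step: R->2, L=0; E->plug->E->R->A->L->H->refl->G->L'->D->R'->B->plug->B

B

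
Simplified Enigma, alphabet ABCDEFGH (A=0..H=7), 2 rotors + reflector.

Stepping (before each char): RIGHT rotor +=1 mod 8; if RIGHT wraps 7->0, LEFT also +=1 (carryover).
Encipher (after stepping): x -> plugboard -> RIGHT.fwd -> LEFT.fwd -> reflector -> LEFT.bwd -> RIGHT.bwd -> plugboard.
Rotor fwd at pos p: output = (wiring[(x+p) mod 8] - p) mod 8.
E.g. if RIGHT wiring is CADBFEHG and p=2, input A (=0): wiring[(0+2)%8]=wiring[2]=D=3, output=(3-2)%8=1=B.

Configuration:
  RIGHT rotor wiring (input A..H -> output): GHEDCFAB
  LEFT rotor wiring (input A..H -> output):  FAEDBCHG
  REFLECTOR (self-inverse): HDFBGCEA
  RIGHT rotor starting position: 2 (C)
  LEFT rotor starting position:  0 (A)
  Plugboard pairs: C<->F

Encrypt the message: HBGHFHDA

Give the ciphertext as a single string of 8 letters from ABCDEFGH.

Answer: EADADFEE

Derivation:
Char 1 ('H'): step: R->3, L=0; H->plug->H->R->B->L->A->refl->H->L'->G->R'->E->plug->E
Char 2 ('B'): step: R->4, L=0; B->plug->B->R->B->L->A->refl->H->L'->G->R'->A->plug->A
Char 3 ('G'): step: R->5, L=0; G->plug->G->R->G->L->H->refl->A->L'->B->R'->D->plug->D
Char 4 ('H'): step: R->6, L=0; H->plug->H->R->H->L->G->refl->E->L'->C->R'->A->plug->A
Char 5 ('F'): step: R->7, L=0; F->plug->C->R->A->L->F->refl->C->L'->F->R'->D->plug->D
Char 6 ('H'): step: R->0, L->1 (L advanced); H->plug->H->R->B->L->D->refl->B->L'->E->R'->C->plug->F
Char 7 ('D'): step: R->1, L=1; D->plug->D->R->B->L->D->refl->B->L'->E->R'->E->plug->E
Char 8 ('A'): step: R->2, L=1; A->plug->A->R->C->L->C->refl->F->L'->G->R'->E->plug->E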